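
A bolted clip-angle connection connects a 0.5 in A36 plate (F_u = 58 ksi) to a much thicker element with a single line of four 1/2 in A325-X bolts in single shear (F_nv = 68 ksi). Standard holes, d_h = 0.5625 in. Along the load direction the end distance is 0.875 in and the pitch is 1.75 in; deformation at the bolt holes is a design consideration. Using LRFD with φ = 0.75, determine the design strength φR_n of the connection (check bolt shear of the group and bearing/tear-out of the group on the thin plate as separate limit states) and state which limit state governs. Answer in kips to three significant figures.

Bolt shear: A_b = π·0.5²/4 = 0.1963 in²; R_n = 68 × 0.1963 × 4 × 1 = 53.41 kips → 0.75 × 53.41 = 40.1 kips.
Bearing (1.2 l_c t F_u ≤ 2.4 d t F_u): upper limit = 2.4·0.5·0.5·58 = 34.8 kips.
  Edge l_c = 0.875 − 0.5625/2 = 0.5938 → r_n = 20.66 kips; interior l_c = 1.75 − 0.5625 = 1.188 → r_n = 34.8 kips.
  R_n,bearing = 1·20.66 + 3·34.8 = 125.1 kips → 0.75 × 125.1 = 93.8 kips.
Bolt shear governs: 40.1 kips.

40.1 kips (bolt shear governs)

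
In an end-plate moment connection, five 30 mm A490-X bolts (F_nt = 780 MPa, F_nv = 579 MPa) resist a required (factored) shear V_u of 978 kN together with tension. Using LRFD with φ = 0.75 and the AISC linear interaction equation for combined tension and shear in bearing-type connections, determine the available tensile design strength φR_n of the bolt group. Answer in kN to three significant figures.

A_b = π·30²/4 = 706.9 mm²; f_rv = 978 × 1000 / (5 × 706.9) = 276.7 MPa.
F'_nt = 1.3 F_nt − (F_nt / φF_nv) f_rv = 1.3·780 − (780/(0.75·579))·276.7 = 517 MPa, capped at F_nt → F'_nt = 517 MPa.
R_n = F'_nt · A_b · n = 517 × 706.9 × 5 / 1000 = 1827 kN.
Design strength φR_n = 0.75 × 1827 = 1370 kN.

1370 kN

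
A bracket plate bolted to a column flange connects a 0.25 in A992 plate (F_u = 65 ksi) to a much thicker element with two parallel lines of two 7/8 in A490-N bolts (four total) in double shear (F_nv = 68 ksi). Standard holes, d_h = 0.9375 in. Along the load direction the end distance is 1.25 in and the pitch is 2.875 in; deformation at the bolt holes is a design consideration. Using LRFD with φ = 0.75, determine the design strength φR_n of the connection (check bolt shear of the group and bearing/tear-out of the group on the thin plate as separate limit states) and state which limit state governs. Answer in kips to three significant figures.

74 kips (bearing governs)

Bolt shear: A_b = π·0.875²/4 = 0.6013 in²; R_n = 68 × 0.6013 × 4 × 2 = 327.1 kips → 0.75 × 327.1 = 245 kips.
Bearing (1.2 l_c t F_u ≤ 2.4 d t F_u): upper limit = 2.4·0.875·0.25·65 = 34.12 kips.
  Edge l_c = 1.25 − 0.9375/2 = 0.7812 → r_n = 15.23 kips; interior l_c = 2.875 − 0.9375 = 1.938 → r_n = 34.12 kips.
  R_n,bearing = 2·15.23 + 2·34.12 = 98.72 kips → 0.75 × 98.72 = 74 kips.
Bearing governs: 74 kips.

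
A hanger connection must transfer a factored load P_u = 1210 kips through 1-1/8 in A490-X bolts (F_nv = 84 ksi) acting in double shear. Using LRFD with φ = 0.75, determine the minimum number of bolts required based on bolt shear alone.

10 bolts

A_b = π·1.125²/4 = 0.994 in².
Per-bolt design strength φR_n = 0.75 × 84 × 0.994 × 2 = 125.2 kips.
n ≥ 1210 / 125.2 = 9.661 → use 10 bolts.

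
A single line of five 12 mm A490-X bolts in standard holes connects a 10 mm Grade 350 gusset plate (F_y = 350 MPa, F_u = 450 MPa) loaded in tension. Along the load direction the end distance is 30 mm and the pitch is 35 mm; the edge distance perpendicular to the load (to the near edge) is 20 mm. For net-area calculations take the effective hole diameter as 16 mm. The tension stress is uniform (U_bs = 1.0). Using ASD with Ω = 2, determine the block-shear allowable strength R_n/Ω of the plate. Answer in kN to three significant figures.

Shear plane L_v = 30 + 4·35 = 170 mm; A_gv = 170 × 10 = 1700 mm².
A_nv = (170 − 4.5·16) × 10 = 980 mm².
A_nt = (20 − 0.5·16) × 10 = 120 mm².
0.6 F_u A_nv = 264.6 kN; 0.6 F_y A_gv = 357 kN → shear rupture governs the shear term.
R_n = 264.6 + 1.0 × 450 × 120 / 1000 = 318.6 kN.
Allowable strength R_n/Ω = 318.6 / 2 = 159 kN.

159 kN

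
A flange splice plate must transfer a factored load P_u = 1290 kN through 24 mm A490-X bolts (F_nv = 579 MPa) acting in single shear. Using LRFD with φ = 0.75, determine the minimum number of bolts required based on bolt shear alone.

7 bolts

A_b = π·24²/4 = 452.4 mm².
Per-bolt design strength φR_n = 0.75 × 579 × 452.4 × 1 / 1000 = 196.5 kN.
n ≥ 1290 / 196.5 = 6.567 → use 7 bolts.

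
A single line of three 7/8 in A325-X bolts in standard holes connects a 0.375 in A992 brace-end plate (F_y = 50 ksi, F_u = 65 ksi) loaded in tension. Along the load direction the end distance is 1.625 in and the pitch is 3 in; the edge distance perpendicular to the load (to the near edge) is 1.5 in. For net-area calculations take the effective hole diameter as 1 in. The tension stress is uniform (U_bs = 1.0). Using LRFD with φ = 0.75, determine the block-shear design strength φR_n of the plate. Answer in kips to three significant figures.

74.5 kips

Shear plane L_v = 1.625 + 2·3 = 7.625 in; A_gv = 7.625 × 0.375 = 2.859 in².
A_nv = (7.625 − 2.5·1) × 0.375 = 1.922 in².
A_nt = (1.5 − 0.5·1) × 0.375 = 0.375 in².
0.6 F_u A_nv = 74.95 kips; 0.6 F_y A_gv = 85.78 kips → shear rupture governs the shear term.
R_n = 74.95 + 1.0 × 65 × 0.375 = 99.33 kips.
Design strength φR_n = 0.75 × 99.33 = 74.5 kips.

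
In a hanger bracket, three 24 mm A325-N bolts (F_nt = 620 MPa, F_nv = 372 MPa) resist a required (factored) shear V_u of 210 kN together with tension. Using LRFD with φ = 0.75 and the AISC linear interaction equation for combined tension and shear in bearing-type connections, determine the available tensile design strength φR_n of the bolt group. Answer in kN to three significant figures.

470 kN

A_b = π·24²/4 = 452.4 mm²; f_rv = 210 × 1000 / (3 × 452.4) = 154.7 MPa.
F'_nt = 1.3 F_nt − (F_nt / φF_nv) f_rv = 1.3·620 − (620/(0.75·372))·154.7 = 462.1 MPa, capped at F_nt → F'_nt = 462.1 MPa.
R_n = F'_nt · A_b · n = 462.1 × 452.4 × 3 / 1000 = 627.2 kN.
Design strength φR_n = 0.75 × 627.2 = 470 kN.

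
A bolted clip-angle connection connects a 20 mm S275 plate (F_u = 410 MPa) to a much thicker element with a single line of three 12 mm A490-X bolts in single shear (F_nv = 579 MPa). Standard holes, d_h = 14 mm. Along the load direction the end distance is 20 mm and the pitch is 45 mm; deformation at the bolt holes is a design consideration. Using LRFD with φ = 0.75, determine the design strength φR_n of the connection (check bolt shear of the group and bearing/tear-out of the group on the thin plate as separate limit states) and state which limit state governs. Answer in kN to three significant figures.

147 kN (bolt shear governs)

Bolt shear: A_b = π·12²/4 = 113.1 mm²; R_n = 579 × 113.1 × 3 × 1 / 1000 = 196.5 kN → 0.75 × 196.5 = 147 kN.
Bearing (1.2 l_c t F_u ≤ 2.4 d t F_u): upper limit = 2.4·12·20·410 / 1000 = 236.2 kN.
  Edge l_c = 20 − 14/2 = 13 → r_n = 127.9 kN; interior l_c = 45 − 14 = 31 → r_n = 236.2 kN.
  R_n,bearing = 1·127.9 + 2·236.2 = 600.2 kN → 0.75 × 600.2 = 450 kN.
Bolt shear governs: 147 kN.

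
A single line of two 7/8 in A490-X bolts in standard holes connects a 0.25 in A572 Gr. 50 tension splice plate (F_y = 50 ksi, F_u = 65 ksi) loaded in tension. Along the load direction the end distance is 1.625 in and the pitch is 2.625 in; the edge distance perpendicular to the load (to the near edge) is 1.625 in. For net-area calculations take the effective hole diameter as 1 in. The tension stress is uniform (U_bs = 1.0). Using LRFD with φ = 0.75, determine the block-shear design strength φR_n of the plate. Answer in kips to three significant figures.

Shear plane L_v = 1.625 + 1·2.625 = 4.25 in; A_gv = 4.25 × 0.25 = 1.062 in².
A_nv = (4.25 − 1.5·1) × 0.25 = 0.6875 in².
A_nt = (1.625 − 0.5·1) × 0.25 = 0.2812 in².
0.6 F_u A_nv = 26.81 kips; 0.6 F_y A_gv = 31.88 kips → shear rupture governs the shear term.
R_n = 26.81 + 1.0 × 65 × 0.2812 = 45.09 kips.
Design strength φR_n = 0.75 × 45.09 = 33.8 kips.

33.8 kips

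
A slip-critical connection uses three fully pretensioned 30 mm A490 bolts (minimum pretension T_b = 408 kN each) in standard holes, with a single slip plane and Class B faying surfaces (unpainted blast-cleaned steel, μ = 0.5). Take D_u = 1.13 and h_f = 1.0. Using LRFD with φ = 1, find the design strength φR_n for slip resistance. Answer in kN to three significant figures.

R_n = μ · D_u · h_f · T_b · n_s · n_b = 0.5 × 1.13 × 1.0 × 408 × 1 × 3 = 691.6 kN.
Design strength φR_n = 1 × 691.6 = 692 kN.

692 kN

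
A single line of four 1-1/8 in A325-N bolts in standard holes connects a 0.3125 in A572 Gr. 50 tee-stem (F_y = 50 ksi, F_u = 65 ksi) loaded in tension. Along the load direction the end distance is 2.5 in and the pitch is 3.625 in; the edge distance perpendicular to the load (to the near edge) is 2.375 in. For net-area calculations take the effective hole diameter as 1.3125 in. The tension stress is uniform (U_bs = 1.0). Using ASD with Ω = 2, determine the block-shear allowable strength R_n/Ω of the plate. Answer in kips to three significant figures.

Shear plane L_v = 2.5 + 3·3.625 = 13.38 in; A_gv = 13.38 × 0.3125 = 4.18 in².
A_nv = (13.38 − 3.5·1.3125) × 0.3125 = 2.744 in².
A_nt = (2.375 − 0.5·1.3125) × 0.3125 = 0.5371 in².
0.6 F_u A_nv = 107 kips; 0.6 F_y A_gv = 125.4 kips → shear rupture governs the shear term.
R_n = 107 + 1.0 × 65 × 0.5371 = 141.9 kips.
Allowable strength R_n/Ω = 141.9 / 2 = 71 kips.

71 kips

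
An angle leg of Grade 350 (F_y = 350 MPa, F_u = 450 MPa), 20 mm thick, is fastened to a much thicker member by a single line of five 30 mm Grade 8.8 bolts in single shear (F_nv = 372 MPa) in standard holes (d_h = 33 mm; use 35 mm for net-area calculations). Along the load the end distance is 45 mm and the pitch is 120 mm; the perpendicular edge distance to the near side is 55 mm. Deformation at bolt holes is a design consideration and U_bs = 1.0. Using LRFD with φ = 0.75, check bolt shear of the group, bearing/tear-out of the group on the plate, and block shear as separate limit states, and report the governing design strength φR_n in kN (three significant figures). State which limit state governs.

Bolt shear: A_b = π·30²/4 = 706.9 mm²; R_n = 372 × 706.9 × 5 × 1 / 1000 = 1315 kN → 0.75 × 1315 = 986 kN.
Bearing: edge l_c = 28.5, r_n = 307.8 kN; interior l_c = 87, r_n = 648 kN; R_n = 307.8 + 4·648 = 2900 kN → 2170 kN.
Block shear: A_gv = 10500, A_nv = 7350, A_nt = 750 mm²; R_n = min(0.6F_uA_nv, 0.6F_yA_gv) + U_bs·F_u·A_nt = 2322 kN → 1740 kN.
Bolt shear governs: 986 kN.

986 kN (bolt shear governs)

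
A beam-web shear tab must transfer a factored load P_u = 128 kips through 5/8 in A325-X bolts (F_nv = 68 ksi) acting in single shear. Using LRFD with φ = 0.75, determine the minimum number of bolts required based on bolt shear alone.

9 bolts

A_b = π·0.625²/4 = 0.3068 in².
Per-bolt design strength φR_n = 0.75 × 68 × 0.3068 × 1 = 15.65 kips.
n ≥ 128 / 15.65 = 8.181 → use 9 bolts.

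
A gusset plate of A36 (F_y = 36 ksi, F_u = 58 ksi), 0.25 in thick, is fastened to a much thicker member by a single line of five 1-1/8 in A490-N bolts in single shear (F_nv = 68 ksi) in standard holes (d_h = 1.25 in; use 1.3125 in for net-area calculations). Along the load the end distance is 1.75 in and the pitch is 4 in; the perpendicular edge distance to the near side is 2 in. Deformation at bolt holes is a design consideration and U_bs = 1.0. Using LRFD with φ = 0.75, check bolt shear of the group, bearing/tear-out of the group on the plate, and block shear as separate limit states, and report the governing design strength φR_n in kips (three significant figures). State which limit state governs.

86.5 kips (block shear governs)

Bolt shear: A_b = π·1.125²/4 = 0.994 in²; R_n = 68 × 0.994 × 5 × 1 = 338 kips → 0.75 × 338 = 253 kips.
Bearing: edge l_c = 1.125, r_n = 19.57 kips; interior l_c = 2.75, r_n = 39.15 kips; R_n = 19.57 + 4·39.15 = 176.2 kips → 132 kips.
Block shear: A_gv = 4.438, A_nv = 2.961, A_nt = 0.3359 in²; R_n = min(0.6F_uA_nv, 0.6F_yA_gv) + U_bs·F_u·A_nt = 115.3 kips → 86.5 kips.
Block shear governs: 86.5 kips.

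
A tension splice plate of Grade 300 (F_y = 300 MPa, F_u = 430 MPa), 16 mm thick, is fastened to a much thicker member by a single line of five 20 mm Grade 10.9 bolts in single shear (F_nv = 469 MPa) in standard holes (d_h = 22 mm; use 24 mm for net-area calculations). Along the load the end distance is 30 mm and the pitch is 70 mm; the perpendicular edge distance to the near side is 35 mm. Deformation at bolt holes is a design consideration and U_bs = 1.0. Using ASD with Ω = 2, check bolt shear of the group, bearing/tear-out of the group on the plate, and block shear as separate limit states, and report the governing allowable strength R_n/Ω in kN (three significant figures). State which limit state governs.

Bolt shear: A_b = π·20²/4 = 314.2 mm²; R_n = 469 × 314.2 × 5 × 1 / 1000 = 736.7 kN → 736.7 / 2 = 368 kN.
Bearing: edge l_c = 19, r_n = 156.9 kN; interior l_c = 48, r_n = 330.2 kN; R_n = 156.9 + 4·330.2 = 1478 kN → 739 kN.
Block shear: A_gv = 4960, A_nv = 3232, A_nt = 368 mm²; R_n = min(0.6F_uA_nv, 0.6F_yA_gv) + U_bs·F_u·A_nt = 992.1 kN → 496 kN.
Bolt shear governs: 368 kN.

368 kN (bolt shear governs)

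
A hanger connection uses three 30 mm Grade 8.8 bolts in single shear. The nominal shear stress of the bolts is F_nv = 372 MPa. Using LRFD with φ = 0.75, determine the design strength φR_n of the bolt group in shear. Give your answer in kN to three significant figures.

592 kN

A_b = π × 30² / 4 = 706.9 mm².
R_n = F_nv · A_b · n · n_s = 372 × 706.9 × 3 × 1 / 1000 = 788.9 kN.
Design strength φR_n = 0.75 × 788.9 = 592 kN.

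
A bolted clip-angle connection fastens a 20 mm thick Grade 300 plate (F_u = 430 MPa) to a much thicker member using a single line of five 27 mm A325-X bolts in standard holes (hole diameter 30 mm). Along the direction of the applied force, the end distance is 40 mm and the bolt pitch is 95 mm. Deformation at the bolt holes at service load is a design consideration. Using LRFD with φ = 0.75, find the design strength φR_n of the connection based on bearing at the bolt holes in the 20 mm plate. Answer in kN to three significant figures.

Per bolt r_n = 1.2 l_c t F_u ≤ 2.4 d t F_u; upper limit = 2.4 × 27 × 20 × 430 / 1000 = 557.3 kN.
Edge bolt: l_c = 40 − 30/2 = 25 mm → 1.2 × 25 × 20 × 430 / 1000 = 258 → r_n = 258 kN.
Interior bolts: l_c = 95 − 30 = 65 mm → 1.2 × 65 × 20 × 430 / 1000 = 670.8 → r_n = 557.3 kN.
R_n = 1 × 258 + 4 × 557.3 = 2487 kN.
Design strength φR_n = 0.75 × 2487 = 1870 kN.

1870 kN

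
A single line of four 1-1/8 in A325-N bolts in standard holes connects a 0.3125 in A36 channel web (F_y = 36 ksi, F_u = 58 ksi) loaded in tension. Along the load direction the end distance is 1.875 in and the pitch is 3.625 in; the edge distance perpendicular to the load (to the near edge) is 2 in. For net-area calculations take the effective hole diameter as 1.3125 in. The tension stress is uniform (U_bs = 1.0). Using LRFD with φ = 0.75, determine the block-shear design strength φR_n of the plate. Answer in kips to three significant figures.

Shear plane L_v = 1.875 + 3·3.625 = 12.75 in; A_gv = 12.75 × 0.3125 = 3.984 in².
A_nv = (12.75 − 3.5·1.3125) × 0.3125 = 2.549 in².
A_nt = (2 − 0.5·1.3125) × 0.3125 = 0.4199 in².
0.6 F_u A_nv = 88.7 kips; 0.6 F_y A_gv = 86.06 kips → shear yielding governs the shear term.
R_n = 86.06 + 1.0 × 58 × 0.4199 = 110.4 kips.
Design strength φR_n = 0.75 × 110.4 = 82.8 kips.

82.8 kips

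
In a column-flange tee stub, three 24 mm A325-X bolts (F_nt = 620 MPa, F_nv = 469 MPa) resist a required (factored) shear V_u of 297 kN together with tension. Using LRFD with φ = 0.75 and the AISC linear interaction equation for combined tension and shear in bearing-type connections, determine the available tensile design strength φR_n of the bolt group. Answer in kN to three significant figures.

428 kN

A_b = π·24²/4 = 452.4 mm²; f_rv = 297 × 1000 / (3 × 452.4) = 218.8 MPa.
F'_nt = 1.3 F_nt − (F_nt / φF_nv) f_rv = 1.3·620 − (620/(0.75·469))·218.8 = 420.3 MPa, capped at F_nt → F'_nt = 420.3 MPa.
R_n = F'_nt · A_b · n = 420.3 × 452.4 × 3 / 1000 = 570.4 kN.
Design strength φR_n = 0.75 × 570.4 = 428 kN.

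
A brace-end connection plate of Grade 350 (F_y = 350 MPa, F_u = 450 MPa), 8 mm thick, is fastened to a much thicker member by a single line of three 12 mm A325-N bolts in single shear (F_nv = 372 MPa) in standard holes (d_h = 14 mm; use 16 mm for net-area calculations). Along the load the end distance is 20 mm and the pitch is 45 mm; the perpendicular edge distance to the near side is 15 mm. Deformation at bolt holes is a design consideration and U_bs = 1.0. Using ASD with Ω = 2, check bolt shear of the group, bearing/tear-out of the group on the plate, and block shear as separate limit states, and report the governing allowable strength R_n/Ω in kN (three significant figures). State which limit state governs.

63.1 kN (bolt shear governs)

Bolt shear: A_b = π·12²/4 = 113.1 mm²; R_n = 372 × 113.1 × 3 × 1 / 1000 = 126.2 kN → 126.2 / 2 = 63.1 kN.
Bearing: edge l_c = 13, r_n = 56.16 kN; interior l_c = 31, r_n = 103.7 kN; R_n = 56.16 + 2·103.7 = 263.5 kN → 132 kN.
Block shear: A_gv = 880, A_nv = 560, A_nt = 56 mm²; R_n = min(0.6F_uA_nv, 0.6F_yA_gv) + U_bs·F_u·A_nt = 176.4 kN → 88.2 kN.
Bolt shear governs: 63.1 kN.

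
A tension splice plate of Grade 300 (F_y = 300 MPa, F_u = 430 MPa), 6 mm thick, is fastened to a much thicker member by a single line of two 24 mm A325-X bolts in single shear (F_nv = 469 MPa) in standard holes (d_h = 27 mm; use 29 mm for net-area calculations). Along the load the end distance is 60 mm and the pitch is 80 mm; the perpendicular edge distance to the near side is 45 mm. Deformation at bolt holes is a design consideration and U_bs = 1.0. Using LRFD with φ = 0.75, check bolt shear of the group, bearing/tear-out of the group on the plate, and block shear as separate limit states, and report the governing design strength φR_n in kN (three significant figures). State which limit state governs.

171 kN (block shear governs)

Bolt shear: A_b = π·24²/4 = 452.4 mm²; R_n = 469 × 452.4 × 2 × 1 / 1000 = 424.3 kN → 0.75 × 424.3 = 318 kN.
Bearing: edge l_c = 46.5, r_n = 144 kN; interior l_c = 53, r_n = 148.6 kN; R_n = 144 + 1·148.6 = 292.6 kN → 219 kN.
Block shear: A_gv = 840, A_nv = 579, A_nt = 183 mm²; R_n = min(0.6F_uA_nv, 0.6F_yA_gv) + U_bs·F_u·A_nt = 228.1 kN → 171 kN.
Block shear governs: 171 kN.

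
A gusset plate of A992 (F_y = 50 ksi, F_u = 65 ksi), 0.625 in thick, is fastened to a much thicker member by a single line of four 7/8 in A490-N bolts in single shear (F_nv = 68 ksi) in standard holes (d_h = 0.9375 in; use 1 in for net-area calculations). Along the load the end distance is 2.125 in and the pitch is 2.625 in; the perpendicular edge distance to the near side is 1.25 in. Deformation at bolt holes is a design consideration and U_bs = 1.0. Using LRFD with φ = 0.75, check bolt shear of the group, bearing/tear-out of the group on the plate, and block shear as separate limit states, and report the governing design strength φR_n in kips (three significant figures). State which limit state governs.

123 kips (bolt shear governs)

Bolt shear: A_b = π·0.875²/4 = 0.6013 in²; R_n = 68 × 0.6013 × 4 × 1 = 163.6 kips → 0.75 × 163.6 = 123 kips.
Bearing: edge l_c = 1.656, r_n = 80.74 kips; interior l_c = 1.688, r_n = 82.27 kips; R_n = 80.74 + 3·82.27 = 327.5 kips → 246 kips.
Block shear: A_gv = 6.25, A_nv = 4.062, A_nt = 0.4688 in²; R_n = min(0.6F_uA_nv, 0.6F_yA_gv) + U_bs·F_u·A_nt = 188.9 kips → 142 kips.
Bolt shear governs: 123 kips.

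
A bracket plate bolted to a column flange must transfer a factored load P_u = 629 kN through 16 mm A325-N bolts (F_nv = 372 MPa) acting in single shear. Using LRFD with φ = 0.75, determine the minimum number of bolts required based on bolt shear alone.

A_b = π·16²/4 = 201.1 mm².
Per-bolt design strength φR_n = 0.75 × 372 × 201.1 × 1 / 1000 = 56.1 kN.
n ≥ 629 / 56.1 = 11.21 → use 12 bolts.

12 bolts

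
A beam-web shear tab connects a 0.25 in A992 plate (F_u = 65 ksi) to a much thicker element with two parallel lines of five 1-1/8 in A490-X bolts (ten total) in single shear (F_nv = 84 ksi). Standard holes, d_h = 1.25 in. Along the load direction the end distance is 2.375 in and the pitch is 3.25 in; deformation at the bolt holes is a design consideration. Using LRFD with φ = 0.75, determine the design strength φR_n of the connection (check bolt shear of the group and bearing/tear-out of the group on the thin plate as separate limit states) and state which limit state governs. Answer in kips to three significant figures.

Bolt shear: A_b = π·1.125²/4 = 0.994 in²; R_n = 84 × 0.994 × 10 × 1 = 835 kips → 0.75 × 835 = 626 kips.
Bearing (1.2 l_c t F_u ≤ 2.4 d t F_u): upper limit = 2.4·1.125·0.25·65 = 43.87 kips.
  Edge l_c = 2.375 − 1.25/2 = 1.75 → r_n = 34.12 kips; interior l_c = 3.25 − 1.25 = 2 → r_n = 39 kips.
  R_n,bearing = 2·34.12 + 8·39 = 380.2 kips → 0.75 × 380.2 = 285 kips.
Bearing governs: 285 kips.

285 kips (bearing governs)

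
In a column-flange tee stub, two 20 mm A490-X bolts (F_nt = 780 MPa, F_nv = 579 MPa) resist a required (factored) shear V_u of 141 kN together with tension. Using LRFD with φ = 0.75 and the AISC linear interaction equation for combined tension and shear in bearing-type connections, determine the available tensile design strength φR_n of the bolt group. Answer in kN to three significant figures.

A_b = π·20²/4 = 314.2 mm²; f_rv = 141 × 1000 / (2 × 314.2) = 224.4 MPa.
F'_nt = 1.3 F_nt − (F_nt / φF_nv) f_rv = 1.3·780 − (780/(0.75·579))·224.4 = 610.9 MPa, capped at F_nt → F'_nt = 610.9 MPa.
R_n = F'_nt · A_b · n = 610.9 × 314.2 × 2 / 1000 = 383.9 kN.
Design strength φR_n = 0.75 × 383.9 = 288 kN.

288 kN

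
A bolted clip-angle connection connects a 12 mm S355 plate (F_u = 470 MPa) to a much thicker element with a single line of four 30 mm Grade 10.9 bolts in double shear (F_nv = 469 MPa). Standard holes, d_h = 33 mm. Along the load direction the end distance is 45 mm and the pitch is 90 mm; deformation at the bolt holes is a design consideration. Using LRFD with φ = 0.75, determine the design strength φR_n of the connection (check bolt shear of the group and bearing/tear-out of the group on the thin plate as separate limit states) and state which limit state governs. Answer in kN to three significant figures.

Bolt shear: A_b = π·30²/4 = 706.9 mm²; R_n = 469 × 706.9 × 4 × 2 / 1000 = 2652 kN → 0.75 × 2652 = 1990 kN.
Bearing (1.2 l_c t F_u ≤ 2.4 d t F_u): upper limit = 2.4·30·12·470 / 1000 = 406.1 kN.
  Edge l_c = 45 − 33/2 = 28.5 → r_n = 192.9 kN; interior l_c = 90 − 33 = 57 → r_n = 385.8 kN.
  R_n,bearing = 1·192.9 + 3·385.8 = 1350 kN → 0.75 × 1350 = 1010 kN.
Bearing governs: 1010 kN.

1010 kN (bearing governs)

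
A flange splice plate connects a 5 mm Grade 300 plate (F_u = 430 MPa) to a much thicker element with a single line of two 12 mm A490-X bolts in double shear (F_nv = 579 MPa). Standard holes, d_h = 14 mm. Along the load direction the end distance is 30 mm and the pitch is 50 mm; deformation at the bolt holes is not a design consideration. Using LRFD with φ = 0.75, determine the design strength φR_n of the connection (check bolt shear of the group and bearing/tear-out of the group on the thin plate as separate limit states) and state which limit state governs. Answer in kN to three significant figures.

114 kN (bearing governs)

Bolt shear: A_b = π·12²/4 = 113.1 mm²; R_n = 579 × 113.1 × 2 × 2 / 1000 = 261.9 kN → 0.75 × 261.9 = 196 kN.
Bearing (1.5 l_c t F_u ≤ 3.0 d t F_u): upper limit = 3.0·12·5·430 / 1000 = 77.4 kN.
  Edge l_c = 30 − 14/2 = 23 → r_n = 74.17 kN; interior l_c = 50 − 14 = 36 → r_n = 77.4 kN.
  R_n,bearing = 1·74.17 + 1·77.4 = 151.6 kN → 0.75 × 151.6 = 114 kN.
Bearing governs: 114 kN.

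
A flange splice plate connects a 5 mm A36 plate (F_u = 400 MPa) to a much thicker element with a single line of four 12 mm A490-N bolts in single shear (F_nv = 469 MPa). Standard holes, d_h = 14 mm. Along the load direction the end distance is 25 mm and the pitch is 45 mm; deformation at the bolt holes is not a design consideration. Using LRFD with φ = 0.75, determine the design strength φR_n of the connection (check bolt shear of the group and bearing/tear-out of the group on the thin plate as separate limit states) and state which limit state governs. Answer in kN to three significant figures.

Bolt shear: A_b = π·12²/4 = 113.1 mm²; R_n = 469 × 113.1 × 4 × 1 / 1000 = 212.2 kN → 0.75 × 212.2 = 159 kN.
Bearing (1.5 l_c t F_u ≤ 3.0 d t F_u): upper limit = 3.0·12·5·400 / 1000 = 72 kN.
  Edge l_c = 25 − 14/2 = 18 → r_n = 54 kN; interior l_c = 45 − 14 = 31 → r_n = 72 kN.
  R_n,bearing = 1·54 + 3·72 = 270 kN → 0.75 × 270 = 202 kN.
Bolt shear governs: 159 kN.

159 kN (bolt shear governs)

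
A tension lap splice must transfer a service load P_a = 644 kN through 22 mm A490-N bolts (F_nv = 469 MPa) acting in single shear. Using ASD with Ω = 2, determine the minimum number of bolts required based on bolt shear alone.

A_b = π·22²/4 = 380.1 mm².
Per-bolt allowable strength R_n/Ω = 469 × 380.1 × 1 / 1000 / 2 = 89.14 kN.
n ≥ 644 / 89.14 = 7.224 → use 8 bolts.

8 bolts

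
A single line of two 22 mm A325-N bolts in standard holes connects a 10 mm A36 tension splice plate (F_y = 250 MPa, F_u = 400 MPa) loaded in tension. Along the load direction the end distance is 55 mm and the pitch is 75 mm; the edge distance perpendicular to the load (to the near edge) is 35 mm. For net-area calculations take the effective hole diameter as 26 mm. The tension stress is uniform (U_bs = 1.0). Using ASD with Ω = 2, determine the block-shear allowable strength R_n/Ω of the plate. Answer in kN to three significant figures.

142 kN

Shear plane L_v = 55 + 1·75 = 130 mm; A_gv = 130 × 10 = 1300 mm².
A_nv = (130 − 1.5·26) × 10 = 910 mm².
A_nt = (35 − 0.5·26) × 10 = 220 mm².
0.6 F_u A_nv = 218.4 kN; 0.6 F_y A_gv = 195 kN → shear yielding governs the shear term.
R_n = 195 + 1.0 × 400 × 220 / 1000 = 283 kN.
Allowable strength R_n/Ω = 283 / 2 = 142 kN.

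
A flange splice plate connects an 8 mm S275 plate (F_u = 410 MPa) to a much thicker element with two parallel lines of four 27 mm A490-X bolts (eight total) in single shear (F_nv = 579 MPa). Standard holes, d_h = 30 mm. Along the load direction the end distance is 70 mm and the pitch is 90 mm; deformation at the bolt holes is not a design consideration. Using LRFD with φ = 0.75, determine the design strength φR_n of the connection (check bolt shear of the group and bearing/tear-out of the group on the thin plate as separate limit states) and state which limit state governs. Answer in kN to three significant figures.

1590 kN (bearing governs)

Bolt shear: A_b = π·27²/4 = 572.6 mm²; R_n = 579 × 572.6 × 8 × 1 / 1000 = 2652 kN → 0.75 × 2652 = 1990 kN.
Bearing (1.5 l_c t F_u ≤ 3.0 d t F_u): upper limit = 3.0·27·8·410 / 1000 = 265.7 kN.
  Edge l_c = 70 − 30/2 = 55 → r_n = 265.7 kN; interior l_c = 90 − 30 = 60 → r_n = 265.7 kN.
  R_n,bearing = 2·265.7 + 6·265.7 = 2125 kN → 0.75 × 2125 = 1590 kN.
Bearing governs: 1590 kN.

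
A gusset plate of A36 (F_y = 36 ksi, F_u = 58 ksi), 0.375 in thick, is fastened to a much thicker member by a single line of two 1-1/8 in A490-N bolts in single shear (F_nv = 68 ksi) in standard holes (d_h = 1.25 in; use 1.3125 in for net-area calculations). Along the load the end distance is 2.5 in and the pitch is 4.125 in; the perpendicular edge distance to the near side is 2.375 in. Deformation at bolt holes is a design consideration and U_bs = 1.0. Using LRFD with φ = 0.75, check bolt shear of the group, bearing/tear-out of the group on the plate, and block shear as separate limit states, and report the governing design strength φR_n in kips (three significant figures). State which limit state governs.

68.3 kips (block shear governs)

Bolt shear: A_b = π·1.125²/4 = 0.994 in²; R_n = 68 × 0.994 × 2 × 1 = 135.2 kips → 0.75 × 135.2 = 101 kips.
Bearing: edge l_c = 1.875, r_n = 48.94 kips; interior l_c = 2.875, r_n = 58.72 kips; R_n = 48.94 + 1·58.72 = 107.7 kips → 80.7 kips.
Block shear: A_gv = 2.484, A_nv = 1.746, A_nt = 0.6445 in²; R_n = min(0.6F_uA_nv, 0.6F_yA_gv) + U_bs·F_u·A_nt = 91.05 kips → 68.3 kips.
Block shear governs: 68.3 kips.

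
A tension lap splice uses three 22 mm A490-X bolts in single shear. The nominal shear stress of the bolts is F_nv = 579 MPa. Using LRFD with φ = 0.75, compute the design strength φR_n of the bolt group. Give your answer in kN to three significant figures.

A_b = π × 22² / 4 = 380.1 mm².
R_n = F_nv · A_b · n · n_s = 579 × 380.1 × 3 × 1 / 1000 = 660.3 kN.
Design strength φR_n = 0.75 × 660.3 = 495 kN.

495 kN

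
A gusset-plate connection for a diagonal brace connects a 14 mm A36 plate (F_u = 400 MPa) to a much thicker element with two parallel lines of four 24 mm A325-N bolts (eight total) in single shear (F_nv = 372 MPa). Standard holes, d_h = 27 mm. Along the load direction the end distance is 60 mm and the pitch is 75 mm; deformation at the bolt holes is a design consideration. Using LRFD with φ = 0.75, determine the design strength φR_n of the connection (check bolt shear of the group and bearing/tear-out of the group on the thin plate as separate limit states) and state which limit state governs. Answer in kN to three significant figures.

1010 kN (bolt shear governs)

Bolt shear: A_b = π·24²/4 = 452.4 mm²; R_n = 372 × 452.4 × 8 × 1 / 1000 = 1346 kN → 0.75 × 1346 = 1010 kN.
Bearing (1.2 l_c t F_u ≤ 2.4 d t F_u): upper limit = 2.4·24·14·400 / 1000 = 322.6 kN.
  Edge l_c = 60 − 27/2 = 46.5 → r_n = 312.5 kN; interior l_c = 75 − 27 = 48 → r_n = 322.6 kN.
  R_n,bearing = 2·312.5 + 6·322.6 = 2560 kN → 0.75 × 2560 = 1920 kN.
Bolt shear governs: 1010 kN.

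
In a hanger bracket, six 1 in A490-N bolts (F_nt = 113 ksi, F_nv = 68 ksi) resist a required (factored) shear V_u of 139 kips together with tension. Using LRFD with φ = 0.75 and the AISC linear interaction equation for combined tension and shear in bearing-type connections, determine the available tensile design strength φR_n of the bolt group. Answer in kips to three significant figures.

288 kips

A_b = π·1²/4 = 0.7854 in²; f_rv = 139 / (6 × 0.7854) = 29.5 ksi.
F'_nt = 1.3 F_nt − (F_nt / φF_nv) f_rv = 1.3·113 − (113/(0.75·68))·29.5 = 81.54 ksi, capped at F_nt → F'_nt = 81.54 ksi.
R_n = F'_nt · A_b · n = 81.54 × 0.7854 × 6 = 384.3 kips.
Design strength φR_n = 0.75 × 384.3 = 288 kips.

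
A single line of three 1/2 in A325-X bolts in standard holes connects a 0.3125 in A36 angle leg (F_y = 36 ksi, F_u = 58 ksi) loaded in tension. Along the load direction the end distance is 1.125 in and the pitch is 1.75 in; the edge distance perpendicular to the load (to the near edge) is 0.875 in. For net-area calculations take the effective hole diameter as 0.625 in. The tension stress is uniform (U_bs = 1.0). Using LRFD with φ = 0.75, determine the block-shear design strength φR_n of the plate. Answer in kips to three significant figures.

Shear plane L_v = 1.125 + 2·1.75 = 4.625 in; A_gv = 4.625 × 0.3125 = 1.445 in².
A_nv = (4.625 − 2.5·0.625) × 0.3125 = 0.957 in².
A_nt = (0.875 − 0.5·0.625) × 0.3125 = 0.1758 in².
0.6 F_u A_nv = 33.3 kips; 0.6 F_y A_gv = 31.22 kips → shear yielding governs the shear term.
R_n = 31.22 + 1.0 × 58 × 0.1758 = 41.41 kips.
Design strength φR_n = 0.75 × 41.41 = 31.1 kips.

31.1 kips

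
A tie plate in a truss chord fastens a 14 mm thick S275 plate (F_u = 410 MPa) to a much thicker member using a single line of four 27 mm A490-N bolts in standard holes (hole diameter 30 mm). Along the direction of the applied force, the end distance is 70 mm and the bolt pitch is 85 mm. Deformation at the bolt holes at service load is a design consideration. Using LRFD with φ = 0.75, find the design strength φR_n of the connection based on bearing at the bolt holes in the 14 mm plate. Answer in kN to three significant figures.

Per bolt r_n = 1.2 l_c t F_u ≤ 2.4 d t F_u; upper limit = 2.4 × 27 × 14 × 410 / 1000 = 372 kN.
Edge bolt: l_c = 70 − 30/2 = 55 mm → 1.2 × 55 × 14 × 410 / 1000 = 378.8 → r_n = 372 kN.
Interior bolts: l_c = 85 − 30 = 55 mm → 1.2 × 55 × 14 × 410 / 1000 = 378.8 → r_n = 372 kN.
R_n = 1 × 372 + 3 × 372 = 1488 kN.
Design strength φR_n = 0.75 × 1488 = 1120 kN.

1120 kN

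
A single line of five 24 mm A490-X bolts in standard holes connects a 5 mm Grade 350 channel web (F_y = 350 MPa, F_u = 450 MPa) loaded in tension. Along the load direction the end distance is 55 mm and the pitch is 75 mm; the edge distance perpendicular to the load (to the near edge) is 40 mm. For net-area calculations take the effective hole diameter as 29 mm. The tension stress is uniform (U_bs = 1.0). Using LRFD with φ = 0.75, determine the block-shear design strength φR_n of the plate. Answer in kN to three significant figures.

270 kN

Shear plane L_v = 55 + 4·75 = 355 mm; A_gv = 355 × 5 = 1775 mm².
A_nv = (355 − 4.5·29) × 5 = 1122 mm².
A_nt = (40 − 0.5·29) × 5 = 127.5 mm².
0.6 F_u A_nv = 303.1 kN; 0.6 F_y A_gv = 372.8 kN → shear rupture governs the shear term.
R_n = 303.1 + 1.0 × 450 × 127.5 / 1000 = 360.4 kN.
Design strength φR_n = 0.75 × 360.4 = 270 kN.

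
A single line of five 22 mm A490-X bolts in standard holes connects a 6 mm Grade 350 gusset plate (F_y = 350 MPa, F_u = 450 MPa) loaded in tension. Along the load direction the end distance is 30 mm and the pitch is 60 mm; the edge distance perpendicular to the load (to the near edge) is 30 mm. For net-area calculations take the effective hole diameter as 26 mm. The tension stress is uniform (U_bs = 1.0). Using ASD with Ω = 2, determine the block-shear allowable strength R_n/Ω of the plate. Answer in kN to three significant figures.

Shear plane L_v = 30 + 4·60 = 270 mm; A_gv = 270 × 6 = 1620 mm².
A_nv = (270 − 4.5·26) × 6 = 918 mm².
A_nt = (30 − 0.5·26) × 6 = 102 mm².
0.6 F_u A_nv = 247.9 kN; 0.6 F_y A_gv = 340.2 kN → shear rupture governs the shear term.
R_n = 247.9 + 1.0 × 450 × 102 / 1000 = 293.8 kN.
Allowable strength R_n/Ω = 293.8 / 2 = 147 kN.

147 kN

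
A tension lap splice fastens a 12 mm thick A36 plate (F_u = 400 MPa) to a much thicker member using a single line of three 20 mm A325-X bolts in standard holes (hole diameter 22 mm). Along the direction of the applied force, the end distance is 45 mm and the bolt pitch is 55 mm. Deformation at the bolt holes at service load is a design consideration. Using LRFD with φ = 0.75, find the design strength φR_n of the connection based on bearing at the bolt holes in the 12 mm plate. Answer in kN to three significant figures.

Per bolt r_n = 1.2 l_c t F_u ≤ 2.4 d t F_u; upper limit = 2.4 × 20 × 12 × 400 / 1000 = 230.4 kN.
Edge bolt: l_c = 45 − 22/2 = 34 mm → 1.2 × 34 × 12 × 400 / 1000 = 195.8 → r_n = 195.8 kN.
Interior bolts: l_c = 55 − 22 = 33 mm → 1.2 × 33 × 12 × 400 / 1000 = 190.1 → r_n = 190.1 kN.
R_n = 1 × 195.8 + 2 × 190.1 = 576 kN.
Design strength φR_n = 0.75 × 576 = 432 kN.

432 kN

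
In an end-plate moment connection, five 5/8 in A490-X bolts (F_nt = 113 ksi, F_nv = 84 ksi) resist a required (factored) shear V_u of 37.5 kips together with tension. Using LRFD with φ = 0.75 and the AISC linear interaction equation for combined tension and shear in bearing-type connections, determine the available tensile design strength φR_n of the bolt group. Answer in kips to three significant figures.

119 kips

A_b = π·0.625²/4 = 0.3068 in²; f_rv = 37.5 / (5 × 0.3068) = 24.45 ksi.
F'_nt = 1.3 F_nt − (F_nt / φF_nv) f_rv = 1.3·113 − (113/(0.75·84))·24.45 = 103.1 ksi, capped at F_nt → F'_nt = 103.1 ksi.
R_n = F'_nt · A_b · n = 103.1 × 0.3068 × 5 = 158.1 kips.
Design strength φR_n = 0.75 × 158.1 = 119 kips.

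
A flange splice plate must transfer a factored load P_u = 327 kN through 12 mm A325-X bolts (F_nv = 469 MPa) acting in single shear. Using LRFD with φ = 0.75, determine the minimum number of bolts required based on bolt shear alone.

A_b = π·12²/4 = 113.1 mm².
Per-bolt design strength φR_n = 0.75 × 469 × 113.1 × 1 / 1000 = 39.78 kN.
n ≥ 327 / 39.78 = 8.22 → use 9 bolts.

9 bolts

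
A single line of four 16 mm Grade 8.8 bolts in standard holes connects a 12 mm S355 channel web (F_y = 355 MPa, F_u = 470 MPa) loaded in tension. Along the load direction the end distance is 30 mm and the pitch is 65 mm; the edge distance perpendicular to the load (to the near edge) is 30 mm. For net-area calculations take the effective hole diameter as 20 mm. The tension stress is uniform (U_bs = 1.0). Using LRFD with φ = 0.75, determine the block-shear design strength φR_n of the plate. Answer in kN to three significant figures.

Shear plane L_v = 30 + 3·65 = 225 mm; A_gv = 225 × 12 = 2700 mm².
A_nv = (225 − 3.5·20) × 12 = 1860 mm².
A_nt = (30 − 0.5·20) × 12 = 240 mm².
0.6 F_u A_nv = 524.5 kN; 0.6 F_y A_gv = 575.1 kN → shear rupture governs the shear term.
R_n = 524.5 + 1.0 × 470 × 240 / 1000 = 637.3 kN.
Design strength φR_n = 0.75 × 637.3 = 478 kN.

478 kN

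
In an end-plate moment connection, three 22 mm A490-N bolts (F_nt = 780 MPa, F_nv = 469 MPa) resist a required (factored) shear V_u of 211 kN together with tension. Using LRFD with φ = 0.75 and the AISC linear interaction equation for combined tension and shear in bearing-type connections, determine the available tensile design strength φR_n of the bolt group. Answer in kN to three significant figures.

516 kN

A_b = π·22²/4 = 380.1 mm²; f_rv = 211 × 1000 / (3 × 380.1) = 185 MPa.
F'_nt = 1.3 F_nt − (F_nt / φF_nv) f_rv = 1.3·780 − (780/(0.75·469))·185 = 603.7 MPa, capped at F_nt → F'_nt = 603.7 MPa.
R_n = F'_nt · A_b · n = 603.7 × 380.1 × 3 / 1000 = 688.5 kN.
Design strength φR_n = 0.75 × 688.5 = 516 kN.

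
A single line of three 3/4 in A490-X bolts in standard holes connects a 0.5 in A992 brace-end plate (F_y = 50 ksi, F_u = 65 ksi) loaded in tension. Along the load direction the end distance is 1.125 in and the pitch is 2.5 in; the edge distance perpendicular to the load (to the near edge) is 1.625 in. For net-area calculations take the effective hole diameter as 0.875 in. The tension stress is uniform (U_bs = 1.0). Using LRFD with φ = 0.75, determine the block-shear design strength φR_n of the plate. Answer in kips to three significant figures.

86.5 kips

Shear plane L_v = 1.125 + 2·2.5 = 6.125 in; A_gv = 6.125 × 0.5 = 3.062 in².
A_nv = (6.125 − 2.5·0.875) × 0.5 = 1.969 in².
A_nt = (1.625 − 0.5·0.875) × 0.5 = 0.5938 in².
0.6 F_u A_nv = 76.78 kips; 0.6 F_y A_gv = 91.88 kips → shear rupture governs the shear term.
R_n = 76.78 + 1.0 × 65 × 0.5938 = 115.4 kips.
Design strength φR_n = 0.75 × 115.4 = 86.5 kips.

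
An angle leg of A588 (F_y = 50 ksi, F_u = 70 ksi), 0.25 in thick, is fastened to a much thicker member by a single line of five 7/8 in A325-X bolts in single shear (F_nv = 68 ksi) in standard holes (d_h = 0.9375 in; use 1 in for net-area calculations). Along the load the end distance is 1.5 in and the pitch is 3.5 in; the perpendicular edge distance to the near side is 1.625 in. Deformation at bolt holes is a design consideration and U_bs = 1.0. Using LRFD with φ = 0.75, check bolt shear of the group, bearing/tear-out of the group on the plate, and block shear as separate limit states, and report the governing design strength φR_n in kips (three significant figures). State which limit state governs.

Bolt shear: A_b = π·0.875²/4 = 0.6013 in²; R_n = 68 × 0.6013 × 5 × 1 = 204.4 kips → 0.75 × 204.4 = 153 kips.
Bearing: edge l_c = 1.031, r_n = 21.66 kips; interior l_c = 2.562, r_n = 36.75 kips; R_n = 21.66 + 4·36.75 = 168.7 kips → 126 kips.
Block shear: A_gv = 3.875, A_nv = 2.75, A_nt = 0.2812 in²; R_n = min(0.6F_uA_nv, 0.6F_yA_gv) + U_bs·F_u·A_nt = 135.2 kips → 101 kips.
Block shear governs: 101 kips.

101 kips (block shear governs)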